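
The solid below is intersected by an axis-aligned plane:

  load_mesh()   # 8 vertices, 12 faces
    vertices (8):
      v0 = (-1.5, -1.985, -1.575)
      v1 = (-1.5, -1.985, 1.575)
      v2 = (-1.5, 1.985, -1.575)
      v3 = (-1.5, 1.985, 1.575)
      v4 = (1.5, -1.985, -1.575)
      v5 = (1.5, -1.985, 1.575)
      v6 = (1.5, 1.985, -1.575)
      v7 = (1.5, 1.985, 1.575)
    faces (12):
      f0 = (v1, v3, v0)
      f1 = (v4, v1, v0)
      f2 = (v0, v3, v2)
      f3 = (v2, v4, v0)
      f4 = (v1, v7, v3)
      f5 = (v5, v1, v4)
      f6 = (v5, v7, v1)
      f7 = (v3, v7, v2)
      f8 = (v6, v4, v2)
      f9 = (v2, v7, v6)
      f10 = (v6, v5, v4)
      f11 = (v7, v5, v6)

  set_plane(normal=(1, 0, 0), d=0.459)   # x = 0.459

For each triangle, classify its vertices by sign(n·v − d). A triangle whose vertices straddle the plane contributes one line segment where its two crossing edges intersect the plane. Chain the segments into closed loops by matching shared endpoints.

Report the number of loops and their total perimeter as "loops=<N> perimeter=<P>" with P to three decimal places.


loops=1 perimeter=14.240

Straddling triangles (8 of 12):
  (v4,v1,v0) [+--] → (0.459, -1.985, -0.48195)–(0.459, -1.985, -1.575)  len=1.0930
  (v2,v4,v0) [-+-] → (0.459, -0.60741, -1.575)–(0.459, -1.985, -1.575)  len=1.3776
  (v1,v7,v3) [-+-] → (0.459, 0.60741, 1.575)–(0.459, 1.985, 1.575)  len=1.3776
  (v5,v1,v4) [+-+] → (0.459, -1.985, 1.575)–(0.459, -1.985, -0.48195)  len=2.0570
  (v5,v7,v1) [++-] → (0.459, 0.60741, 1.575)–(0.459, -1.985, 1.575)  len=2.5924
  (v3,v7,v2) [-+-] → (0.459, 1.985, 1.575)–(0.459, 1.985, 0.48195)  len=1.0930
  (v6,v4,v2) [++-] → (0.459, -0.60741, -1.575)–(0.459, 1.985, -1.575)  len=2.5924
  (v2,v7,v6) [-++] → (0.459, 1.985, 0.48195)–(0.459, 1.985, -1.575)  len=2.0570

Chained into 1 loop(s):
  loop 1: 8 segments, perimeter = 14.2400
Total perimeter = 14.240


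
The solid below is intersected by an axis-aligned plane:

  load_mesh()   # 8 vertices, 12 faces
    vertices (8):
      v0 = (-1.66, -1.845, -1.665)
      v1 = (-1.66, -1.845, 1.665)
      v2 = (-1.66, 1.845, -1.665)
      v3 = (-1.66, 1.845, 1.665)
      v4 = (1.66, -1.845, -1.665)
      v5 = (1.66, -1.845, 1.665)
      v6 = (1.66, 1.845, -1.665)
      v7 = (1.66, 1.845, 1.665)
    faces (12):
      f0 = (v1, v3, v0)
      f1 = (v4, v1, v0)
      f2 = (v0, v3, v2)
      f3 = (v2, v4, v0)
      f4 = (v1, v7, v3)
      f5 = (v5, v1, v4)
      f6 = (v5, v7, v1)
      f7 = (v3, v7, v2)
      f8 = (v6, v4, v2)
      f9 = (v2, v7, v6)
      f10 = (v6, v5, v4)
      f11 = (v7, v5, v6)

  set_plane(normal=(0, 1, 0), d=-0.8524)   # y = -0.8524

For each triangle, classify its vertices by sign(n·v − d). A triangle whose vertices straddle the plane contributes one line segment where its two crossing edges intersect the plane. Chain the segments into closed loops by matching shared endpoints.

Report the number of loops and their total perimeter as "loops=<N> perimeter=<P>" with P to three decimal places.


Straddling triangles (8 of 12):
  (v1,v3,v0) [-+-] → (-1.66, -0.8524, 1.665)–(-1.66, -0.8524, -0.769239)  len=2.4342
  (v0,v3,v2) [-++] → (-1.66, -0.8524, -0.769239)–(-1.66, -0.8524, -1.665)  len=0.8958
  (v2,v4,v0) [+--] → (0.766929, -0.8524, -1.665)–(-1.66, -0.8524, -1.665)  len=2.4269
  (v1,v7,v3) [-++] → (-0.766929, -0.8524, 1.665)–(-1.66, -0.8524, 1.665)  len=0.8931
  (v5,v7,v1) [-+-] → (1.66, -0.8524, 1.665)–(-0.766929, -0.8524, 1.665)  len=2.4269
  (v6,v4,v2) [+-+] → (1.66, -0.8524, -1.665)–(0.766929, -0.8524, -1.665)  len=0.8931
  (v6,v5,v4) [+--] → (1.66, -0.8524, 0.769239)–(1.66, -0.8524, -1.665)  len=2.4342
  (v7,v5,v6) [+-+] → (1.66, -0.8524, 1.665)–(1.66, -0.8524, 0.769239)  len=0.8958

Chained into 1 loop(s):
  loop 1: 8 segments, perimeter = 13.3000
Total perimeter = 13.300

loops=1 perimeter=13.300


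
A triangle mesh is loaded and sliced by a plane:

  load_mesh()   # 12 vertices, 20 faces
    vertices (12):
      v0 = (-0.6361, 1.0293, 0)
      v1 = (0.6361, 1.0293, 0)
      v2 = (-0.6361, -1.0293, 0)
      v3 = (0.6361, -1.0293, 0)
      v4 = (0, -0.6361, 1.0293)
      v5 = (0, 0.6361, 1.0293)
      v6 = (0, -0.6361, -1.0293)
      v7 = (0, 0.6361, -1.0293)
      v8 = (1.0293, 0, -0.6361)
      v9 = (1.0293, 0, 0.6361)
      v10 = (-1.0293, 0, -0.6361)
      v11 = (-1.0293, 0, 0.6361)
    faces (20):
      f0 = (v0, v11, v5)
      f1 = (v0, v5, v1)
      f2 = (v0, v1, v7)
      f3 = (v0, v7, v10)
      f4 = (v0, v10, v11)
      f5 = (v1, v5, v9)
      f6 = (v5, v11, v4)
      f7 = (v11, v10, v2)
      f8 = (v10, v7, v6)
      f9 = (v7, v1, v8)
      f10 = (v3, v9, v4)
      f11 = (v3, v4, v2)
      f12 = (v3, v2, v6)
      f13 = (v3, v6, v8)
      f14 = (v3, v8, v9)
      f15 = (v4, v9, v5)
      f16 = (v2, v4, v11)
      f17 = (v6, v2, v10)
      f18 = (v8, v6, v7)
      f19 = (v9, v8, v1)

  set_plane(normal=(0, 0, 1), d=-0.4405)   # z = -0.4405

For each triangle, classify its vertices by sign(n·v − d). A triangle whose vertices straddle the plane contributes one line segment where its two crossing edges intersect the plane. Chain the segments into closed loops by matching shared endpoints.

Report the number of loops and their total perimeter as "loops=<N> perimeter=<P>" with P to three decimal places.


Straddling triangles (10 of 20):
  (v0,v1,v7) [++-] → (0.363874, 0.861026, -0.4405)–(-0.363874, 0.861026, -0.4405)  len=0.7277
  (v0,v7,v10) [+--] → (-0.363874, 0.861026, -0.4405)–(-0.908391, 0.316509, -0.4405)  len=0.7701
  (v0,v10,v11) [+-+] → (-0.908391, 0.316509, -0.4405)–(-1.0293, 0, -0.4405)  len=0.3388
  (v11,v10,v2) [+-+] → (-1.0293, 0, -0.4405)–(-0.908391, -0.316509, -0.4405)  len=0.3388
  (v7,v1,v8) [-+-] → (0.363874, 0.861026, -0.4405)–(0.908391, 0.316509, -0.4405)  len=0.7701
  (v3,v2,v6) [++-] → (-0.363874, -0.861026, -0.4405)–(0.363874, -0.861026, -0.4405)  len=0.7277
  (v3,v6,v8) [+--] → (0.363874, -0.861026, -0.4405)–(0.908391, -0.316509, -0.4405)  len=0.7701
  (v3,v8,v9) [+-+] → (0.908391, -0.316509, -0.4405)–(1.0293, 0, -0.4405)  len=0.3388
  (v6,v2,v10) [-+-] → (-0.363874, -0.861026, -0.4405)–(-0.908391, -0.316509, -0.4405)  len=0.7701
  (v9,v8,v1) [+-+] → (1.0293, 0, -0.4405)–(0.908391, 0.316509, -0.4405)  len=0.3388

Chained into 1 loop(s):
  loop 1: 10 segments, perimeter = 5.8910
Total perimeter = 5.891

loops=1 perimeter=5.891


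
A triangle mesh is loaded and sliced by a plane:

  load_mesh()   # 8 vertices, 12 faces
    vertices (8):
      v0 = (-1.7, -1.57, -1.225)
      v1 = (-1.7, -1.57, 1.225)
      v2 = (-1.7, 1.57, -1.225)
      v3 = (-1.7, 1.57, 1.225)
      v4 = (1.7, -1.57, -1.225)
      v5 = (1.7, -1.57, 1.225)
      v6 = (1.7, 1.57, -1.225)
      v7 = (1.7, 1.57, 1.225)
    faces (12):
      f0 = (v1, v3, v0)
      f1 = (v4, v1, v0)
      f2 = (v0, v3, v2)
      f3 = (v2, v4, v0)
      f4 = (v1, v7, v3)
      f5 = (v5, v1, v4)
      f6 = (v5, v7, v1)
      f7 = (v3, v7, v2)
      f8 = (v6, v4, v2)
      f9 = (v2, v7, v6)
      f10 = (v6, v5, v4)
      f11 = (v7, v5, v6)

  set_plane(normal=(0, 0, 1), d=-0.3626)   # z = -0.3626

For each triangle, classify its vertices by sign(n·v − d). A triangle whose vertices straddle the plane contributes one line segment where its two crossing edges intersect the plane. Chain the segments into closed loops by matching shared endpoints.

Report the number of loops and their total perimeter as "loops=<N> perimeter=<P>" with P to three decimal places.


Straddling triangles (8 of 12):
  (v1,v3,v0) [++-] → (-1.7, -0.46472, -0.3626)–(-1.7, -1.57, -0.3626)  len=1.1053
  (v4,v1,v0) [-+-] → (0.5032, -1.57, -0.3626)–(-1.7, -1.57, -0.3626)  len=2.2032
  (v0,v3,v2) [-+-] → (-1.7, -0.46472, -0.3626)–(-1.7, 1.57, -0.3626)  len=2.0347
  (v5,v1,v4) [++-] → (0.5032, -1.57, -0.3626)–(1.7, -1.57, -0.3626)  len=1.1968
  (v3,v7,v2) [++-] → (-0.5032, 1.57, -0.3626)–(-1.7, 1.57, -0.3626)  len=1.1968
  (v2,v7,v6) [-+-] → (-0.5032, 1.57, -0.3626)–(1.7, 1.57, -0.3626)  len=2.2032
  (v6,v5,v4) [-+-] → (1.7, 0.46472, -0.3626)–(1.7, -1.57, -0.3626)  len=2.0347
  (v7,v5,v6) [++-] → (1.7, 0.46472, -0.3626)–(1.7, 1.57, -0.3626)  len=1.1053

Chained into 1 loop(s):
  loop 1: 8 segments, perimeter = 13.0800
Total perimeter = 13.080

loops=1 perimeter=13.080


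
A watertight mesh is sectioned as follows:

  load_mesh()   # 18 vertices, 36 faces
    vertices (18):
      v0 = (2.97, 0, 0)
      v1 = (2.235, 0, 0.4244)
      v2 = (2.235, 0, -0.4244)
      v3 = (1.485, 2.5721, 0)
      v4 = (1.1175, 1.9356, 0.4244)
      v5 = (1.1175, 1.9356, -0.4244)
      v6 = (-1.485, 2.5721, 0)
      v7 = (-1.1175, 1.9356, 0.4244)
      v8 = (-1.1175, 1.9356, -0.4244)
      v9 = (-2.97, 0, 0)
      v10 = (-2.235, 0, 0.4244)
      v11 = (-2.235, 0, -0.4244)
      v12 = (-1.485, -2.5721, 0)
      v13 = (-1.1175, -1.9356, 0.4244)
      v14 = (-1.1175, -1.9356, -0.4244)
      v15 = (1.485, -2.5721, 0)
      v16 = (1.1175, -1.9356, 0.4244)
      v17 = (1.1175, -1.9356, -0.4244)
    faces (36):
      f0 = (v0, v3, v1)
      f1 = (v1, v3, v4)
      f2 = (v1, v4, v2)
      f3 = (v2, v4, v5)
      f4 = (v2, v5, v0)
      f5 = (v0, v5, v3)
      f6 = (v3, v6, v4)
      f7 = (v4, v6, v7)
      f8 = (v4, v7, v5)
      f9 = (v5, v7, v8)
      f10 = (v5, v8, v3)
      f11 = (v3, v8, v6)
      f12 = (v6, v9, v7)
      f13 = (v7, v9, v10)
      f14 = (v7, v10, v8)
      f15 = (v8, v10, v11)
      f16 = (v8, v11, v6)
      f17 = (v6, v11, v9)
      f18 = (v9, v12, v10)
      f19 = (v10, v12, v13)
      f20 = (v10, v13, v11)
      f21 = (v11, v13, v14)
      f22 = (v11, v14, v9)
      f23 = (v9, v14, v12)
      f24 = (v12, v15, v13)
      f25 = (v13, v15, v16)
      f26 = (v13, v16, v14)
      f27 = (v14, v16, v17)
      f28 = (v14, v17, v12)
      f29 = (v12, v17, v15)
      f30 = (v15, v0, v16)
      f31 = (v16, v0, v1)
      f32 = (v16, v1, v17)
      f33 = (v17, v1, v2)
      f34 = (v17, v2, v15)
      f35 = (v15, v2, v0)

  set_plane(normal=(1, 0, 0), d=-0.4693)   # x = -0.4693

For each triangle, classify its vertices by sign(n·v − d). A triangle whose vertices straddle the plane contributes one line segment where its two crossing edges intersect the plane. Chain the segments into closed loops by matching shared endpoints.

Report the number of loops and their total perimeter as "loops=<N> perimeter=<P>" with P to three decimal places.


Straddling triangles (12 of 36):
  (v3,v6,v4) [+-+] → (-0.4693, 2.5721, 0)–(-0.4693, 2.32369, 0.165634)  len=0.2986
  (v4,v6,v7) [+--] → (-0.4693, 2.32369, 0.165634)–(-0.4693, 1.9356, 0.4244)  len=0.4664
  (v4,v7,v5) [+-+] → (-0.4693, 1.9356, 0.4244)–(-0.4693, 1.9356, 0.178229)  len=0.2462
  (v5,v7,v8) [+--] → (-0.4693, 1.9356, 0.178229)–(-0.4693, 1.9356, -0.4244)  len=0.6026
  (v5,v8,v3) [+-+] → (-0.4693, 1.9356, -0.4244)–(-0.4693, 2.09413, -0.318695)  len=0.1905
  (v3,v8,v6) [+--] → (-0.4693, 2.09413, -0.318695)–(-0.4693, 2.5721, 0)  len=0.5745
  (v12,v15,v13) [-+-] → (-0.4693, -2.5721, 0)–(-0.4693, -2.09413, 0.318695)  len=0.5745
  (v13,v15,v16) [-++] → (-0.4693, -2.09413, 0.318695)–(-0.4693, -1.9356, 0.4244)  len=0.1905
  (v13,v16,v14) [-+-] → (-0.4693, -1.9356, 0.4244)–(-0.4693, -1.9356, -0.178229)  len=0.6026
  (v14,v16,v17) [-++] → (-0.4693, -1.9356, -0.178229)–(-0.4693, -1.9356, -0.4244)  len=0.2462
  (v14,v17,v12) [-+-] → (-0.4693, -1.9356, -0.4244)–(-0.4693, -2.32369, -0.165634)  len=0.4664
  (v12,v17,v15) [-++] → (-0.4693, -2.32369, -0.165634)–(-0.4693, -2.5721, 0)  len=0.2986

Chained into 2 loop(s):
  loop 1: 6 segments, perimeter = 2.3788
  loop 2: 6 segments, perimeter = 2.3788
Total perimeter = 4.758

loops=2 perimeter=4.758


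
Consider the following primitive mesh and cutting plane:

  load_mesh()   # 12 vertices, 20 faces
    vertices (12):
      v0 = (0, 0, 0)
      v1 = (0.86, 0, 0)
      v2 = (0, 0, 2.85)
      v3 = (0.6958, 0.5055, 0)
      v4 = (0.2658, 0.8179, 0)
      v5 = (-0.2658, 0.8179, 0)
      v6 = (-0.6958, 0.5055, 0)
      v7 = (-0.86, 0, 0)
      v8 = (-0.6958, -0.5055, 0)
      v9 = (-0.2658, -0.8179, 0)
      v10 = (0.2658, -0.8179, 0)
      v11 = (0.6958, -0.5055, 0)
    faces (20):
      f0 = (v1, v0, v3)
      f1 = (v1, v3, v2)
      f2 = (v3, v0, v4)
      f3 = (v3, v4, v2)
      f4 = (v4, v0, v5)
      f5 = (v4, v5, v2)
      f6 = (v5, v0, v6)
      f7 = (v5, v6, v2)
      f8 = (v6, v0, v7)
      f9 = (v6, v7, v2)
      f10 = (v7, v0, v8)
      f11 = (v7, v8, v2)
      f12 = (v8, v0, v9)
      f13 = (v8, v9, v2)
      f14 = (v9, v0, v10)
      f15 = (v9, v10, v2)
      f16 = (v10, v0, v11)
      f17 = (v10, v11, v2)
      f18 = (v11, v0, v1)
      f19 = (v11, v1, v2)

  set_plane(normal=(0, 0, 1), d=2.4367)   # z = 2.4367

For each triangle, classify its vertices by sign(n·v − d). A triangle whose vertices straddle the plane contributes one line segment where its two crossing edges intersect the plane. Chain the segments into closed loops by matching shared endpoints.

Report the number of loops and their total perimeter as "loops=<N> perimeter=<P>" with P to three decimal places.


loops=1 perimeter=0.771

Straddling triangles (10 of 20):
  (v1,v3,v2) [--+] → (0.100903, 0.0733064, 2.4367)–(0.124715, 0, 2.4367)  len=0.0771
  (v3,v4,v2) [--+] → (0.0385457, 0.11861, 2.4367)–(0.100903, 0.0733064, 2.4367)  len=0.0771
  (v4,v5,v2) [--+] → (-0.0385457, 0.11861, 2.4367)–(0.0385457, 0.11861, 2.4367)  len=0.0771
  (v5,v6,v2) [--+] → (-0.100903, 0.0733064, 2.4367)–(-0.0385457, 0.11861, 2.4367)  len=0.0771
  (v6,v7,v2) [--+] → (-0.124715, 0, 2.4367)–(-0.100903, 0.0733064, 2.4367)  len=0.0771
  (v7,v8,v2) [--+] → (-0.100903, -0.0733064, 2.4367)–(-0.124715, 0, 2.4367)  len=0.0771
  (v8,v9,v2) [--+] → (-0.0385457, -0.11861, 2.4367)–(-0.100903, -0.0733064, 2.4367)  len=0.0771
  (v9,v10,v2) [--+] → (0.0385457, -0.11861, 2.4367)–(-0.0385457, -0.11861, 2.4367)  len=0.0771
  (v10,v11,v2) [--+] → (0.100903, -0.0733064, 2.4367)–(0.0385457, -0.11861, 2.4367)  len=0.0771
  (v11,v1,v2) [--+] → (0.124715, 0, 2.4367)–(0.100903, -0.0733064, 2.4367)  len=0.0771

Chained into 1 loop(s):
  loop 1: 10 segments, perimeter = 0.7708
Total perimeter = 0.771


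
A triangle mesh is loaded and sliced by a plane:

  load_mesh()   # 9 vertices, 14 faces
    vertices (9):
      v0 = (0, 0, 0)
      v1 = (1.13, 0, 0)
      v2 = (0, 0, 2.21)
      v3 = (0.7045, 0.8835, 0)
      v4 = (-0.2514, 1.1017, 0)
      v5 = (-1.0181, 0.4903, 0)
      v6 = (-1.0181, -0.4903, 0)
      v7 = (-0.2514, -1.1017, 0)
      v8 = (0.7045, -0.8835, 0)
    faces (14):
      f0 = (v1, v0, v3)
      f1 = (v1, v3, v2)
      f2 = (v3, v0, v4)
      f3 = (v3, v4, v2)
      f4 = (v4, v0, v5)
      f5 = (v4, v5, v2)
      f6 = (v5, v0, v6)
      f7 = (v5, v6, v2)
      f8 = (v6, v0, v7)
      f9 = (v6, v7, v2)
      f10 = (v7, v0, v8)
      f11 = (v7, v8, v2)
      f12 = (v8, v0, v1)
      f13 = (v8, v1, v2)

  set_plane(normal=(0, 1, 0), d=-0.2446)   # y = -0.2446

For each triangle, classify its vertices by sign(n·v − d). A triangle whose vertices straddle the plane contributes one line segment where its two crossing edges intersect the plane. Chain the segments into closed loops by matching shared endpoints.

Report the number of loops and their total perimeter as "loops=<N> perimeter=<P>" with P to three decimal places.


Straddling triangles (8 of 14):
  (v5,v0,v6) [++-] → (-0.507908, -0.2446, 0)–(-1.0181, -0.2446, 0)  len=0.5102
  (v5,v6,v2) [+-+] → (-1.0181, -0.2446, 0)–(-0.507908, -0.2446, 1.10748)  len=1.2193
  (v6,v0,v7) [-+-] → (-0.507908, -0.2446, 0)–(-0.055816, -0.2446, 0)  len=0.4521
  (v6,v7,v2) [--+] → (-0.055816, -0.2446, 1.71933)–(-0.507908, -0.2446, 1.10748)  len=0.7608
  (v7,v0,v8) [-+-] → (-0.055816, -0.2446, 0)–(0.195043, -0.2446, 0)  len=0.2509
  (v7,v8,v2) [--+] → (0.195043, -0.2446, 1.59815)–(-0.055816, -0.2446, 1.71933)  len=0.2786
  (v8,v0,v1) [-++] → (0.195043, -0.2446, 0)–(1.0122, -0.2446, 0)  len=0.8172
  (v8,v1,v2) [-++] → (1.0122, -0.2446, 0)–(0.195043, -0.2446, 1.59815)  len=1.7949

Chained into 1 loop(s):
  loop 1: 8 segments, perimeter = 6.0839
Total perimeter = 6.084

loops=1 perimeter=6.084


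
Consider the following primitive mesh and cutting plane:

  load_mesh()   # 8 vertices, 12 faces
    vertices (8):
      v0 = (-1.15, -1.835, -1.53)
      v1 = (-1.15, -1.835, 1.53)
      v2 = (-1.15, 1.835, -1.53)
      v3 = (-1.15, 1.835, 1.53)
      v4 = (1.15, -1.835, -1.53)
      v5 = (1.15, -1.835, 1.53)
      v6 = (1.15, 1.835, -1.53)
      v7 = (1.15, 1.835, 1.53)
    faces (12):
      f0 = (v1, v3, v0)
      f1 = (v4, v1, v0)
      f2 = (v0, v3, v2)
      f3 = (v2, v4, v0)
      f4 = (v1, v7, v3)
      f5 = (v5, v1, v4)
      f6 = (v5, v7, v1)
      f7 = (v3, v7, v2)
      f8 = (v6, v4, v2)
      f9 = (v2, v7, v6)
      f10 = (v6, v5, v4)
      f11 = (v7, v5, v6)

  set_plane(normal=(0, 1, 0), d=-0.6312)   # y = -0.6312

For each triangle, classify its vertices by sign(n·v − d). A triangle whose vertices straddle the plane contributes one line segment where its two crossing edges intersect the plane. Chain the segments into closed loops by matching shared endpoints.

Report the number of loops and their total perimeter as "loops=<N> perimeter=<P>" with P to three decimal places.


Straddling triangles (8 of 12):
  (v1,v3,v0) [-+-] → (-1.15, -0.6312, 1.53)–(-1.15, -0.6312, -0.526287)  len=2.0563
  (v0,v3,v2) [-++] → (-1.15, -0.6312, -0.526287)–(-1.15, -0.6312, -1.53)  len=1.0037
  (v2,v4,v0) [+--] → (0.395575, -0.6312, -1.53)–(-1.15, -0.6312, -1.53)  len=1.5456
  (v1,v7,v3) [-++] → (-0.395575, -0.6312, 1.53)–(-1.15, -0.6312, 1.53)  len=0.7544
  (v5,v7,v1) [-+-] → (1.15, -0.6312, 1.53)–(-0.395575, -0.6312, 1.53)  len=1.5456
  (v6,v4,v2) [+-+] → (1.15, -0.6312, -1.53)–(0.395575, -0.6312, -1.53)  len=0.7544
  (v6,v5,v4) [+--] → (1.15, -0.6312, 0.526287)–(1.15, -0.6312, -1.53)  len=2.0563
  (v7,v5,v6) [+-+] → (1.15, -0.6312, 1.53)–(1.15, -0.6312, 0.526287)  len=1.0037

Chained into 1 loop(s):
  loop 1: 8 segments, perimeter = 10.7200
Total perimeter = 10.720

loops=1 perimeter=10.720


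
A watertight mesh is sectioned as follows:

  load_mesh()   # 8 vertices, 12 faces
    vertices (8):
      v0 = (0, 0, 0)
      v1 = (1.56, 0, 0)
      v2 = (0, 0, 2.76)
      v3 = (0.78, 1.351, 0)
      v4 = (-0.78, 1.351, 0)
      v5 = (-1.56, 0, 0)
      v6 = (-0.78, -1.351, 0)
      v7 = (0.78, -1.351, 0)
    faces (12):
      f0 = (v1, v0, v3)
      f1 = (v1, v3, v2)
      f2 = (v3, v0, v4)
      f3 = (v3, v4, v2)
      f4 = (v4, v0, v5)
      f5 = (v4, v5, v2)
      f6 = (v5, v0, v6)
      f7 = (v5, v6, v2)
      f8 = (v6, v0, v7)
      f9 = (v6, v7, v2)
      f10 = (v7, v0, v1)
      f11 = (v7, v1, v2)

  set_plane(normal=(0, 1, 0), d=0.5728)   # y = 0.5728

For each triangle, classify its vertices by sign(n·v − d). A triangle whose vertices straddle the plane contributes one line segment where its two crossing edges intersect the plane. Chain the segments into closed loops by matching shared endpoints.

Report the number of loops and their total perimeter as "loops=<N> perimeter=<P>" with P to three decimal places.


loops=1 perimeter=6.772

Straddling triangles (6 of 12):
  (v1,v0,v3) [--+] → (0.330706, 0.5728, 0)–(1.22929, 0.5728, 0)  len=0.8986
  (v1,v3,v2) [-+-] → (1.22929, 0.5728, 0)–(0.330706, 0.5728, 1.58981)  len=1.8262
  (v3,v0,v4) [+-+] → (0.330706, 0.5728, 0)–(-0.330706, 0.5728, 0)  len=0.6614
  (v3,v4,v2) [++-] → (-0.330706, 0.5728, 1.58981)–(0.330706, 0.5728, 1.58981)  len=0.6614
  (v4,v0,v5) [+--] → (-0.330706, 0.5728, 0)–(-1.22929, 0.5728, 0)  len=0.8986
  (v4,v5,v2) [+--] → (-1.22929, 0.5728, 0)–(-0.330706, 0.5728, 1.58981)  len=1.8262

Chained into 1 loop(s):
  loop 1: 6 segments, perimeter = 6.7724
Total perimeter = 6.772


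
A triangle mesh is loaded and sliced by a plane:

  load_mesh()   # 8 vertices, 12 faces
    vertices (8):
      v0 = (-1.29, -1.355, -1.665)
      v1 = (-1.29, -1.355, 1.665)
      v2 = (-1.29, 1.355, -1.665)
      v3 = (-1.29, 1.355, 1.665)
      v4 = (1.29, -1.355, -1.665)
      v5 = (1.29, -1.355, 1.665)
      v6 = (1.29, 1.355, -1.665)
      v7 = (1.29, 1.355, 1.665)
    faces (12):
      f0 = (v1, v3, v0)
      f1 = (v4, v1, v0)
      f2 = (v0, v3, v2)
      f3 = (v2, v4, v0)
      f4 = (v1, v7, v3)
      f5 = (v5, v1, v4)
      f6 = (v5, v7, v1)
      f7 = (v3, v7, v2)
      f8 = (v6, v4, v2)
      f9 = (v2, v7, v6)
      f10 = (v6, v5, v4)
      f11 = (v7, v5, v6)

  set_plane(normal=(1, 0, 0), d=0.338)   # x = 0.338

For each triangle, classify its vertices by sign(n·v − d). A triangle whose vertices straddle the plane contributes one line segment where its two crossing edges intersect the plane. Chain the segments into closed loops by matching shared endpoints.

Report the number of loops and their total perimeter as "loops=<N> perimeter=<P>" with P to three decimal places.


Straddling triangles (8 of 12):
  (v4,v1,v0) [+--] → (0.338, -1.355, -0.436256)–(0.338, -1.355, -1.665)  len=1.2287
  (v2,v4,v0) [-+-] → (0.338, -0.355031, -1.665)–(0.338, -1.355, -1.665)  len=1.0000
  (v1,v7,v3) [-+-] → (0.338, 0.355031, 1.665)–(0.338, 1.355, 1.665)  len=1.0000
  (v5,v1,v4) [+-+] → (0.338, -1.355, 1.665)–(0.338, -1.355, -0.436256)  len=2.1013
  (v5,v7,v1) [++-] → (0.338, 0.355031, 1.665)–(0.338, -1.355, 1.665)  len=1.7100
  (v3,v7,v2) [-+-] → (0.338, 1.355, 1.665)–(0.338, 1.355, 0.436256)  len=1.2287
  (v6,v4,v2) [++-] → (0.338, -0.355031, -1.665)–(0.338, 1.355, -1.665)  len=1.7100
  (v2,v7,v6) [-++] → (0.338, 1.355, 0.436256)–(0.338, 1.355, -1.665)  len=2.1013

Chained into 1 loop(s):
  loop 1: 8 segments, perimeter = 12.0800
Total perimeter = 12.080

loops=1 perimeter=12.080


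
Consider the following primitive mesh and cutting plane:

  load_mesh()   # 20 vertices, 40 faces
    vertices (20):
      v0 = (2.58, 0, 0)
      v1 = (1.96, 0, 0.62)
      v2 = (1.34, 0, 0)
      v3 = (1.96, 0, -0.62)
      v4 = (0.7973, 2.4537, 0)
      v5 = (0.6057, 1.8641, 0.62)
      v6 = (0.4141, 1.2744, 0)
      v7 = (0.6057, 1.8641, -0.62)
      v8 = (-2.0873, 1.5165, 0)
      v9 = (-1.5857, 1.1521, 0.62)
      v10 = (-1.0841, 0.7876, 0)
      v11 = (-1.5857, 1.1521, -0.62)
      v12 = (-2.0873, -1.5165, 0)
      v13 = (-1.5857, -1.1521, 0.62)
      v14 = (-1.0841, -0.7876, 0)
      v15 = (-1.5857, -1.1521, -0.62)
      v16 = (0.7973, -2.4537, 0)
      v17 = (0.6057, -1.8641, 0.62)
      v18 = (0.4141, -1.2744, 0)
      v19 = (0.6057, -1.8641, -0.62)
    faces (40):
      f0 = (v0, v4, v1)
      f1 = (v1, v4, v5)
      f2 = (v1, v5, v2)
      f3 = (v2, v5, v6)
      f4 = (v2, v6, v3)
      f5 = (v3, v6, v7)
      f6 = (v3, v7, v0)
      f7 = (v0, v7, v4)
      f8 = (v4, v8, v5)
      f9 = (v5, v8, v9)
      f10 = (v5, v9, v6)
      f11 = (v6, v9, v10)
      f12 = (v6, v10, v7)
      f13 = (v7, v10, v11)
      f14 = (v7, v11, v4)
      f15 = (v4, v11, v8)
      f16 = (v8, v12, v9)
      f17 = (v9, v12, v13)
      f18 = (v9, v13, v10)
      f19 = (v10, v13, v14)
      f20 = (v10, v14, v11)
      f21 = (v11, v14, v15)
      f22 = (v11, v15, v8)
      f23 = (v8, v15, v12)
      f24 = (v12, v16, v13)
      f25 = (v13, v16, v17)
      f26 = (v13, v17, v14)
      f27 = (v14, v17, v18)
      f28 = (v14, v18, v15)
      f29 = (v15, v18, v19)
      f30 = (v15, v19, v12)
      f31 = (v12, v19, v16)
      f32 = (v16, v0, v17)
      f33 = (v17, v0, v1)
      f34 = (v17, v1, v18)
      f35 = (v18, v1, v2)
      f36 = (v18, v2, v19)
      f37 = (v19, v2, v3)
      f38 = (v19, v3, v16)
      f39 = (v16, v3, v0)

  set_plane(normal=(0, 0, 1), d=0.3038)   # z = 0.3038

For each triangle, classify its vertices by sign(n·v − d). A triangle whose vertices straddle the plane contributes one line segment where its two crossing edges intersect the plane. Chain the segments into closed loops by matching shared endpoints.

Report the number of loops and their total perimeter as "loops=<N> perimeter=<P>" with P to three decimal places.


loops=2 perimeter=23.041

Straddling triangles (20 of 40):
  (v0,v4,v1) [--+] → (1.36702, 1.25139, 0.3038)–(2.2762, 0, 0.3038)  len=1.5468
  (v1,v4,v5) [+-+] → (1.36702, 1.25139, 0.3038)–(0.703416, 2.1648, 0.3038)  len=1.1290
  (v1,v5,v2) [++-] → (0.980193, 0.913409, 0.3038)–(1.6438, 0, 0.3038)  len=1.1290
  (v2,v5,v6) [-+-] → (0.980193, 0.913409, 0.3038)–(0.507984, 1.56335, 0.3038)  len=0.8034
  (v4,v8,v5) [--+] → (-0.76773, 1.68682, 0.3038)–(0.703416, 2.1648, 0.3038)  len=1.5468
  (v5,v8,v9) [+-+] → (-0.76773, 1.68682, 0.3038)–(-1.84152, 1.33794, 0.3038)  len=1.1290
  (v5,v9,v6) [++-] → (-0.565802, 1.21447, 0.3038)–(0.507984, 1.56335, 0.3038)  len=1.1290
  (v6,v9,v10) [-+-] → (-0.565802, 1.21447, 0.3038)–(-1.32988, 0.966205, 0.3038)  len=0.8034
  (v8,v12,v9) [--+] → (-1.84152, -0.208886, 0.3038)–(-1.84152, 1.33794, 0.3038)  len=1.5468
  (v9,v12,v13) [+-+] → (-1.84152, -0.208886, 0.3038)–(-1.84152, -1.33794, 0.3038)  len=1.1291
  (v9,v13,v10) [++-] → (-1.32988, -0.162853, 0.3038)–(-1.32988, 0.966205, 0.3038)  len=1.1291
  (v10,v13,v14) [-+-] → (-1.32988, -0.162853, 0.3038)–(-1.32988, -0.966205, 0.3038)  len=0.8034
  (v12,v16,v13) [--+] → (-0.37037, -1.81592, 0.3038)–(-1.84152, -1.33794, 0.3038)  len=1.5468
  (v13,v16,v17) [+-+] → (-0.37037, -1.81592, 0.3038)–(0.703416, -2.1648, 0.3038)  len=1.1290
  (v13,v17,v14) [++-] → (-0.256098, -1.31508, 0.3038)–(-1.32988, -0.966205, 0.3038)  len=1.1290
  (v14,v17,v18) [-+-] → (-0.256098, -1.31509, 0.3038)–(0.507984, -1.56335, 0.3038)  len=0.8034
  (v16,v0,v17) [--+] → (1.61259, -0.913409, 0.3038)–(0.703416, -2.1648, 0.3038)  len=1.5468
  (v17,v0,v1) [+-+] → (1.61259, -0.913409, 0.3038)–(2.2762, 0, 0.3038)  len=1.1290
  (v17,v1,v18) [++-] → (1.17159, -0.649944, 0.3038)–(0.507984, -1.56335, 0.3038)  len=1.1290
  (v18,v1,v2) [-+-] → (1.17159, -0.649944, 0.3038)–(1.6438, 0, 0.3038)  len=0.8034

Chained into 2 loop(s):
  loop 1: 10 segments, perimeter = 13.3793
  loop 2: 10 segments, perimeter = 9.6621
Total perimeter = 23.041


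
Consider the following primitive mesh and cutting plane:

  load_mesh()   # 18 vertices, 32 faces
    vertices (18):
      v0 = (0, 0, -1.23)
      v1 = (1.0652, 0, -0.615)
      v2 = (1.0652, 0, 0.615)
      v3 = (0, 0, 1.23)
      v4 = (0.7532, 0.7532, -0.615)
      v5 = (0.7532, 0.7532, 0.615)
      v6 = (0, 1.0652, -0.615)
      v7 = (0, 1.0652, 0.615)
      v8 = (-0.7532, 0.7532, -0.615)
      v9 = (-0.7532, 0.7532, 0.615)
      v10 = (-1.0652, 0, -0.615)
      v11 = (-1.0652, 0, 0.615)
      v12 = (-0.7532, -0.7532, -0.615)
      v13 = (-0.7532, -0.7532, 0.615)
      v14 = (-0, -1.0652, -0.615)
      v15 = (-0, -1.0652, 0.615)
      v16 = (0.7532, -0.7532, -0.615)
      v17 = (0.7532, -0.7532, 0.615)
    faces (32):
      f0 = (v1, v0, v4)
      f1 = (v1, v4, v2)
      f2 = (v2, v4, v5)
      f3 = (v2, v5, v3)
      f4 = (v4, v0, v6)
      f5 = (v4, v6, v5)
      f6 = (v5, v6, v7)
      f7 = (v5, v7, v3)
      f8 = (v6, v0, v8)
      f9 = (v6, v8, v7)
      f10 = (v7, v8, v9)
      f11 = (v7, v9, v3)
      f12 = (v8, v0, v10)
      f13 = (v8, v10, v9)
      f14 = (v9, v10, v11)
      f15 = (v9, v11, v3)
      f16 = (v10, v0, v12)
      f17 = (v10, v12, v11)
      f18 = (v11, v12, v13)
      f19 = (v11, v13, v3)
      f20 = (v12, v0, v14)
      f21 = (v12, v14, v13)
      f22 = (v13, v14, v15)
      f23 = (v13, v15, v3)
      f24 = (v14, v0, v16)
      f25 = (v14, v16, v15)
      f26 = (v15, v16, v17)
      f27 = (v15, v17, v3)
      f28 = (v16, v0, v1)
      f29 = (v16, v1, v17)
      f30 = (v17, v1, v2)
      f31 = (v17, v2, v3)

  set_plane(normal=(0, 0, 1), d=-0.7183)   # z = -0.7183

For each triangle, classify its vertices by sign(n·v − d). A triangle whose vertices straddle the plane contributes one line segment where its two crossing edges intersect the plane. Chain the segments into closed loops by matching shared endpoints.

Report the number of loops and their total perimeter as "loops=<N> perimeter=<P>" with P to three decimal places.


loops=1 perimeter=5.427

Straddling triangles (8 of 32):
  (v1,v0,v4) [+-+] → (0.886281, 0, -0.7183)–(0.626687, 0.626687, -0.7183)  len=0.6783
  (v4,v0,v6) [+-+] → (0.626687, 0.626687, -0.7183)–(0, 0.886281, -0.7183)  len=0.6783
  (v6,v0,v8) [+-+] → (0, 0.886281, -0.7183)–(-0.626687, 0.626687, -0.7183)  len=0.6783
  (v8,v0,v10) [+-+] → (-0.626687, 0.626687, -0.7183)–(-0.886281, 0, -0.7183)  len=0.6783
  (v10,v0,v12) [+-+] → (-0.886281, 0, -0.7183)–(-0.626687, -0.626687, -0.7183)  len=0.6783
  (v12,v0,v14) [+-+] → (-0.626687, -0.626687, -0.7183)–(0, -0.886281, -0.7183)  len=0.6783
  (v14,v0,v16) [+-+] → (0, -0.886281, -0.7183)–(0.626687, -0.626687, -0.7183)  len=0.6783
  (v16,v0,v1) [+-+] → (0.626687, -0.626687, -0.7183)–(0.886281, 0, -0.7183)  len=0.6783

Chained into 1 loop(s):
  loop 1: 8 segments, perimeter = 5.4266
Total perimeter = 5.427


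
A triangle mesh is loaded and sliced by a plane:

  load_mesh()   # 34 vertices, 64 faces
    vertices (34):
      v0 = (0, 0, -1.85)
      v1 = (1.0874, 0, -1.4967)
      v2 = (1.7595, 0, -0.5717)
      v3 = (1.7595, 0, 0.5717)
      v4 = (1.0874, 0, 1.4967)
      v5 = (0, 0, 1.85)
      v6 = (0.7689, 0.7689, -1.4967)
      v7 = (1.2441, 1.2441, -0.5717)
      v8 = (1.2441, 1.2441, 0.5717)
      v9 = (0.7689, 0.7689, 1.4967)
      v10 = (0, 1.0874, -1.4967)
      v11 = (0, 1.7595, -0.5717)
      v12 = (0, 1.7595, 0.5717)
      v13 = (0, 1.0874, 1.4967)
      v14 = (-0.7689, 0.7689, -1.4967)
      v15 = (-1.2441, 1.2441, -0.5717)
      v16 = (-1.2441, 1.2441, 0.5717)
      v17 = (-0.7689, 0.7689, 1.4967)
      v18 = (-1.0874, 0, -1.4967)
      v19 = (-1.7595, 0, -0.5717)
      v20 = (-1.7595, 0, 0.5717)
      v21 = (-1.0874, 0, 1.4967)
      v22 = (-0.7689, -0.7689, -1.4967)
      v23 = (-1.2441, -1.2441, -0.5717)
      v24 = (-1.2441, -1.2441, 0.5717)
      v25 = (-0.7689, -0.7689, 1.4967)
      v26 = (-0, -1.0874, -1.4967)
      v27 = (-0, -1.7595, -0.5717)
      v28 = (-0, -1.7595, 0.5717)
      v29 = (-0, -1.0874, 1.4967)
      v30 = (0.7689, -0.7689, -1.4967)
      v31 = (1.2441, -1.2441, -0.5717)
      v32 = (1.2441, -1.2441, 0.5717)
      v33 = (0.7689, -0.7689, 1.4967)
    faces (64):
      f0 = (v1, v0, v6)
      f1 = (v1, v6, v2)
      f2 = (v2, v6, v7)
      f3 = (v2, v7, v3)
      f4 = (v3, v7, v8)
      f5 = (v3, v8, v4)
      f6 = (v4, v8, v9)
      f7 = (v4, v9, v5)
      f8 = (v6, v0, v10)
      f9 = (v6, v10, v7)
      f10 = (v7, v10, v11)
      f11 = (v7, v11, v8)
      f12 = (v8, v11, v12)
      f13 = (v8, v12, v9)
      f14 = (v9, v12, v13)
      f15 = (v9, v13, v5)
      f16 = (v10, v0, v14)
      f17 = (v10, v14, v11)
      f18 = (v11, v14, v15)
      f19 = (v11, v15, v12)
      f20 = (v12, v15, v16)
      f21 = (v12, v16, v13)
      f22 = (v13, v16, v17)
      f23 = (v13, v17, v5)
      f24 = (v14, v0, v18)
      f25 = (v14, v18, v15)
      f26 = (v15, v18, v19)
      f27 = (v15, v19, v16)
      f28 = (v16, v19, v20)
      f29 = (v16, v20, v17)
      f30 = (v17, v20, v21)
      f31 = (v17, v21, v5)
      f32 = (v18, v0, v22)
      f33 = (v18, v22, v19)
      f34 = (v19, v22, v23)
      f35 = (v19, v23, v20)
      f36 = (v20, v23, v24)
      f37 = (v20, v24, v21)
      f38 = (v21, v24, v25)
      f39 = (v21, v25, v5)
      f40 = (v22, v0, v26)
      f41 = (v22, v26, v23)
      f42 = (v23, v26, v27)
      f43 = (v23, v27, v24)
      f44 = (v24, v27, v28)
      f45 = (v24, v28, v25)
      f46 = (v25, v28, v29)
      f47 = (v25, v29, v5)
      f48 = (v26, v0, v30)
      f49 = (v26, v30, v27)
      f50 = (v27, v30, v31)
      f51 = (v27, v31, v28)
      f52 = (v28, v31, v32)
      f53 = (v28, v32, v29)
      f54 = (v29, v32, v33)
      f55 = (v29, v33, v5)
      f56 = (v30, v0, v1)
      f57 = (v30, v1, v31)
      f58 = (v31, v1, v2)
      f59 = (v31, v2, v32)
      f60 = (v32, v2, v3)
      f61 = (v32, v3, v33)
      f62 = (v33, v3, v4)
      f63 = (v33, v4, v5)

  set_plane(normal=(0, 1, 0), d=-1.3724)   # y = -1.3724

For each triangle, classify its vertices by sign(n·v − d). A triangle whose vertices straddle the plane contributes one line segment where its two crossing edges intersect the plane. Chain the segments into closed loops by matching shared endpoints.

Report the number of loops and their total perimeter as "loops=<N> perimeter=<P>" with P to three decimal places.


loops=1 perimeter=6.589

Straddling triangles (10 of 64):
  (v23,v26,v27) [++-] → (0, -1.3724, -1.10446)–(-0.934403, -1.3724, -0.5717)  len=1.0756
  (v23,v27,v24) [+-+] → (-0.934403, -1.3724, -0.5717)–(-0.934403, -1.3724, 0.28707)  len=0.8588
  (v24,v27,v28) [+--] → (-0.934403, -1.3724, 0.28707)–(-0.934403, -1.3724, 0.5717)  len=0.2846
  (v24,v28,v25) [+-+] → (-0.934403, -1.3724, 0.5717)–(-0.300466, -1.3724, 0.933165)  len=0.7297
  (v25,v28,v29) [+-+] → (-0.300466, -1.3724, 0.933165)–(0, -1.3724, 1.10446)  len=0.3459
  (v26,v30,v27) [++-] → (0.300466, -1.3724, -0.933165)–(0, -1.3724, -1.10446)  len=0.3459
  (v27,v30,v31) [-++] → (0.300466, -1.3724, -0.933165)–(0.934403, -1.3724, -0.5717)  len=0.7297
  (v27,v31,v28) [-+-] → (0.934403, -1.3724, -0.5717)–(0.934403, -1.3724, -0.28707)  len=0.2846
  (v28,v31,v32) [-++] → (0.934403, -1.3724, -0.28707)–(0.934403, -1.3724, 0.5717)  len=0.8588
  (v28,v32,v29) [-++] → (0.934403, -1.3724, 0.5717)–(0, -1.3724, 1.10446)  len=1.0756

Chained into 1 loop(s):
  loop 1: 10 segments, perimeter = 6.5892
Total perimeter = 6.589


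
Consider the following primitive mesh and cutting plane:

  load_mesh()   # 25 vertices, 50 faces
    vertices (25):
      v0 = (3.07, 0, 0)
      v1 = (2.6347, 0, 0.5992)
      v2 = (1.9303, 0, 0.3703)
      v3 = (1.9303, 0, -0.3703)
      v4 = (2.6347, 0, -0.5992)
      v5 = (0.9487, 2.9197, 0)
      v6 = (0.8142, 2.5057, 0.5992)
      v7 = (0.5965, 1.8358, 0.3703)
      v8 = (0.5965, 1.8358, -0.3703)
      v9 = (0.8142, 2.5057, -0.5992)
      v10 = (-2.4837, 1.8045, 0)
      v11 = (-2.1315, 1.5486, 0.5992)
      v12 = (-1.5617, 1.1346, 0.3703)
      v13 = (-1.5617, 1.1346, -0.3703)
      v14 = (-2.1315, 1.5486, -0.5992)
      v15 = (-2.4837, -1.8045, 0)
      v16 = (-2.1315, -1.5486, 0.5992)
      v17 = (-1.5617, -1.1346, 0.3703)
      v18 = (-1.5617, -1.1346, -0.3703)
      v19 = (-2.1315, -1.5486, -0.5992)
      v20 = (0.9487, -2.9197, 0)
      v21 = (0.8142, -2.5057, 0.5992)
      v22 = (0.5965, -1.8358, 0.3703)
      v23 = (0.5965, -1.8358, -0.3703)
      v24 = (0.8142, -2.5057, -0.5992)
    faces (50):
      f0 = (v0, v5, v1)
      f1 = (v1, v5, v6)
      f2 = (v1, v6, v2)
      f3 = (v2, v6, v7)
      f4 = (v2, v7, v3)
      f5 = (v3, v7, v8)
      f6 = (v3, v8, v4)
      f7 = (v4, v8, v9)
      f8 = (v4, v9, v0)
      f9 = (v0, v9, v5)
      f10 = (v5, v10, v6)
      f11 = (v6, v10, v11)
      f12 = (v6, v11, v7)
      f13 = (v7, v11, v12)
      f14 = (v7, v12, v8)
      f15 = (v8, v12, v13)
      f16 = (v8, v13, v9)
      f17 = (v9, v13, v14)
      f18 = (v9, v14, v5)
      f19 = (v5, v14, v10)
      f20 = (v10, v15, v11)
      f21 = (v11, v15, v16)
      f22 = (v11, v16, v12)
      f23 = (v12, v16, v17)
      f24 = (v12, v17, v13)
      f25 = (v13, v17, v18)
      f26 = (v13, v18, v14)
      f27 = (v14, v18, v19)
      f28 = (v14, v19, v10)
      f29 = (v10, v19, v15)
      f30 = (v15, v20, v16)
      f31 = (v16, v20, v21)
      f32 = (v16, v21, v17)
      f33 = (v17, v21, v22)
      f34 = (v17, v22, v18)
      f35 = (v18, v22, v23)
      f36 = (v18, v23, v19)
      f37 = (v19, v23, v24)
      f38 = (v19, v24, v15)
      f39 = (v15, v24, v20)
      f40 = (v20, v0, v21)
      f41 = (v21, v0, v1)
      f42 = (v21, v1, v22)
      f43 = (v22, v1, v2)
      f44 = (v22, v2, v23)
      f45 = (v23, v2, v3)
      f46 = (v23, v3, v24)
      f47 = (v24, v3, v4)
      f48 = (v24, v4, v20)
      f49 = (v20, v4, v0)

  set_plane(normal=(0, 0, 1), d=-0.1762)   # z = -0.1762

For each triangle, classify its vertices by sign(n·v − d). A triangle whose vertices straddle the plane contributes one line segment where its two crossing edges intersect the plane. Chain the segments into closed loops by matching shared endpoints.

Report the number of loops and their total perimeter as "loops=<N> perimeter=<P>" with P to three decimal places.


Straddling triangles (20 of 50):
  (v2,v7,v3) [++-] → (1.58073, 0.481135, -0.1762)–(1.9303, 0, -0.1762)  len=0.5947
  (v3,v7,v8) [-+-] → (1.58073, 0.481135, -0.1762)–(0.5965, 1.8358, -0.1762)  len=1.6745
  (v4,v9,v0) [--+] → (2.40666, 0.736823, -0.1762)–(2.942, 0, -0.1762)  len=0.9108
  (v0,v9,v5) [+-+] → (2.40666, 0.736823, -0.1762)–(0.909149, 2.79796, -0.1762)  len=2.5477
  (v7,v12,v8) [++-] → (0.0308686, 1.65203, -0.1762)–(0.5965, 1.8358, -0.1762)  len=0.5947
  (v8,v12,v13) [-+-] → (0.0308686, 1.65203, -0.1762)–(-1.5617, 1.1346, -0.1762)  len=1.6745
  (v9,v14,v5) [--+] → (0.0429403, 2.51652, -0.1762)–(0.909149, 2.79796, -0.1762)  len=0.9108
  (v5,v14,v10) [+-+] → (0.0429403, 2.51652, -0.1762)–(-2.38013, 1.72925, -0.1762)  len=2.5478
  (v12,v17,v13) [++-] → (-1.5617, 0.539877, -0.1762)–(-1.5617, 1.1346, -0.1762)  len=0.5947
  (v13,v17,v18) [-+-] → (-1.5617, 0.539877, -0.1762)–(-1.5617, -1.1346, -0.1762)  len=1.6745
  (v14,v19,v10) [--+] → (-2.38013, 0.818492, -0.1762)–(-2.38013, 1.72925, -0.1762)  len=0.9108
  (v10,v19,v15) [+-+] → (-2.38013, 0.818492, -0.1762)–(-2.38013, -1.72925, -0.1762)  len=2.5477
  (v17,v22,v18) [++-] → (-0.996069, -1.31837, -0.1762)–(-1.5617, -1.1346, -0.1762)  len=0.5947
  (v18,v22,v23) [-+-] → (-0.996069, -1.31837, -0.1762)–(0.5965, -1.8358, -0.1762)  len=1.6745
  (v19,v24,v15) [--+] → (-1.51392, -2.01069, -0.1762)–(-2.38013, -1.72925, -0.1762)  len=0.9108
  (v15,v24,v20) [+-+] → (-1.51392, -2.01069, -0.1762)–(0.909149, -2.79796, -0.1762)  len=2.5478
  (v22,v2,v23) [++-] → (0.946069, -1.35466, -0.1762)–(0.5965, -1.8358, -0.1762)  len=0.5947
  (v23,v2,v3) [-+-] → (0.946069, -1.35466, -0.1762)–(1.9303, 0, -0.1762)  len=1.6745
  (v24,v4,v20) [--+] → (1.44448, -2.06114, -0.1762)–(0.909149, -2.79796, -0.1762)  len=0.9108
  (v20,v4,v0) [+-+] → (1.44448, -2.06114, -0.1762)–(2.942, 0, -0.1762)  len=2.5477

Chained into 2 loop(s):
  loop 1: 10 segments, perimeter = 11.3461
  loop 2: 10 segments, perimeter = 17.2925
Total perimeter = 28.639

loops=2 perimeter=28.639


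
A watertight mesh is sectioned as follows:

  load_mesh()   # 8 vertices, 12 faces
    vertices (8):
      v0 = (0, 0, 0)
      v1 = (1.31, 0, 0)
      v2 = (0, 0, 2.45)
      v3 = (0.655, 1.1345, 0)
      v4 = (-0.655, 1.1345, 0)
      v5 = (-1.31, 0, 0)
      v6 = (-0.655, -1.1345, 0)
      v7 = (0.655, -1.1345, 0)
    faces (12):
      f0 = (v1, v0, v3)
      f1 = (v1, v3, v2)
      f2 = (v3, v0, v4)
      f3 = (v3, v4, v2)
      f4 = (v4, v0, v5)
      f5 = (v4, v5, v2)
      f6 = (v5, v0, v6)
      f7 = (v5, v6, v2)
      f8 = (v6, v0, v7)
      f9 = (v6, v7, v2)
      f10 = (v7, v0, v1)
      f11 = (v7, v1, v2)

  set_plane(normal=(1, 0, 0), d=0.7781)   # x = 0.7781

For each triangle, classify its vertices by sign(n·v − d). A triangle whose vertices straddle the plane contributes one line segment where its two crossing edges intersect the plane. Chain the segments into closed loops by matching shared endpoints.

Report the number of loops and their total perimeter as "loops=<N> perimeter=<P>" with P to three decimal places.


loops=1 perimeter=4.554

Straddling triangles (4 of 12):
  (v1,v0,v3) [+--] → (0.7781, 0, 0)–(0.7781, 0.921283, 0)  len=0.9213
  (v1,v3,v2) [+--] → (0.7781, 0.921283, 0)–(0.7781, 0, 0.994775)  len=1.3559
  (v7,v0,v1) [--+] → (0.7781, 0, 0)–(0.7781, -0.921283, 0)  len=0.9213
  (v7,v1,v2) [-+-] → (0.7781, -0.921283, 0)–(0.7781, 0, 0.994775)  len=1.3559

Chained into 1 loop(s):
  loop 1: 4 segments, perimeter = 4.5543
Total perimeter = 4.554


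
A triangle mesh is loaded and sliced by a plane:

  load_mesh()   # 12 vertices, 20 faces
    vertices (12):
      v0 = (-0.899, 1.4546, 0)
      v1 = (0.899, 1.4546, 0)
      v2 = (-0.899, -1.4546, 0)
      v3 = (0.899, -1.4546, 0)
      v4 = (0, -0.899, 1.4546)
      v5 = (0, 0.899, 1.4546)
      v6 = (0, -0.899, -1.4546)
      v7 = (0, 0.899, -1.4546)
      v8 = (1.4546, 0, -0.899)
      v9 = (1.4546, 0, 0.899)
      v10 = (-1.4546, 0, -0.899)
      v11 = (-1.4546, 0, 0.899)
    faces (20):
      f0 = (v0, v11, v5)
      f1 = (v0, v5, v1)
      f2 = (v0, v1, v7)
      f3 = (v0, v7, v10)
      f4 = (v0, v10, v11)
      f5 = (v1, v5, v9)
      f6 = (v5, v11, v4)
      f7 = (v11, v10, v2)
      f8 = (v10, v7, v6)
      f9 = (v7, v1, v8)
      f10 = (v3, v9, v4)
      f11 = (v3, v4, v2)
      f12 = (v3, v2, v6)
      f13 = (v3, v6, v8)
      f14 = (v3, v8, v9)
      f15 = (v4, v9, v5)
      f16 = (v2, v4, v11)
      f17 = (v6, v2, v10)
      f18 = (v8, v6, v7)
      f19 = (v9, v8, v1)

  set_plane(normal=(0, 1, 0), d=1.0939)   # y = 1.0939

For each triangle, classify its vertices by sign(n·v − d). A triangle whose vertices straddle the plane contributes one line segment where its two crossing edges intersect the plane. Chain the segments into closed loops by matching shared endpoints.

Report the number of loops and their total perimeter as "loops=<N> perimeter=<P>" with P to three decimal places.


loops=1 perimeter=6.234

Straddling triangles (8 of 20):
  (v0,v11,v5) [+--] → (-1.03677, 1.0939, 0.222927)–(-0.315362, 1.0939, 0.944338)  len=1.0202
  (v0,v5,v1) [+-+] → (-0.315362, 1.0939, 0.944338)–(0.315362, 1.0939, 0.944338)  len=0.6307
  (v0,v1,v7) [++-] → (0.315362, 1.0939, -0.944338)–(-0.315362, 1.0939, -0.944338)  len=0.6307
  (v0,v7,v10) [+--] → (-0.315362, 1.0939, -0.944338)–(-1.03677, 1.0939, -0.222927)  len=1.0202
  (v0,v10,v11) [+--] → (-1.03677, 1.0939, -0.222927)–(-1.03677, 1.0939, 0.222927)  len=0.4459
  (v1,v5,v9) [+--] → (0.315362, 1.0939, 0.944338)–(1.03677, 1.0939, 0.222927)  len=1.0202
  (v7,v1,v8) [-+-] → (0.315362, 1.0939, -0.944338)–(1.03677, 1.0939, -0.222927)  len=1.0202
  (v9,v8,v1) [--+] → (1.03677, 1.0939, -0.222927)–(1.03677, 1.0939, 0.222927)  len=0.4459

Chained into 1 loop(s):
  loop 1: 8 segments, perimeter = 6.2341
Total perimeter = 6.234
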